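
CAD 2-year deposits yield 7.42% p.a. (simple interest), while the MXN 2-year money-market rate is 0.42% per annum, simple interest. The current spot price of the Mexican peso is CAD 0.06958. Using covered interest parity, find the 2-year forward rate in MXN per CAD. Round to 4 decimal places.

T = 2 years.
CAD accumulates by 1 + 0.0742×2 = 1.148400.
MXN growth factor: 1 + 0.0042×2 = 1.008400.
Forward (CAD per MXN) = 0.06958 × 1.148400 / 1.008400 = 0.079240056.
Quoted the other way: 1/0.079240056 = 12.6199 MXN per CAD.

12.6199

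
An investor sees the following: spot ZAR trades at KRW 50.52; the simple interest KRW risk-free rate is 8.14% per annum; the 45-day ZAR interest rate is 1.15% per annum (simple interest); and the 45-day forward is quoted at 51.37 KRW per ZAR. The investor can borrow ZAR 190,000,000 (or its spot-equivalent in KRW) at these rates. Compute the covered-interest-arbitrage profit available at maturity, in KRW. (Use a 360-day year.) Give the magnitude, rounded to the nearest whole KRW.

KRW 77,862,641

T = 45/360 years.
Route A — deposit ZAR, sell forward: 190,000,000 × 1.0014375 × 51.37 = KRW 9,774,330,431.25.
Route B — convert at spot, deposit KRW: 190,000,000 × 50.52 × 1.010175 = KRW 9,696,467,790.00.
The quoted forward overvalues ZAR, so borrow KRW, buy ZAR at spot, deposit the ZAR at 1.15%, and sell the proceeds forward at 51.37.
The gap between the two covered legs is KRW 77,862,641.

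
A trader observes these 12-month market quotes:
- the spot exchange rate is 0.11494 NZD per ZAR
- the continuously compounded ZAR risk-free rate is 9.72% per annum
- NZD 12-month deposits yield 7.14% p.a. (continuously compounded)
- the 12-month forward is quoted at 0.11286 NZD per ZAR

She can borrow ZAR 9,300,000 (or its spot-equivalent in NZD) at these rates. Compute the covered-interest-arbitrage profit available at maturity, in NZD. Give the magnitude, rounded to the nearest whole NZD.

NZD 8,687

T = 1 year.
Route A — deposit ZAR, sell forward: 9,300,000 × 1.102080768 × 0.11286 = NZD 1,156,741.77.
Route B — convert at spot, deposit NZD: 9,300,000 × 0.11494 × 1.074010744 = NZD 1,148,055.19.
The quoted forward overvalues ZAR, so borrow NZD, buy ZAR at spot, deposit the ZAR at 9.72%, and sell the proceeds forward at 0.11286.
Arbitrage profit = |1,156,741.77 − 1,148,055.19| = NZD 8,687.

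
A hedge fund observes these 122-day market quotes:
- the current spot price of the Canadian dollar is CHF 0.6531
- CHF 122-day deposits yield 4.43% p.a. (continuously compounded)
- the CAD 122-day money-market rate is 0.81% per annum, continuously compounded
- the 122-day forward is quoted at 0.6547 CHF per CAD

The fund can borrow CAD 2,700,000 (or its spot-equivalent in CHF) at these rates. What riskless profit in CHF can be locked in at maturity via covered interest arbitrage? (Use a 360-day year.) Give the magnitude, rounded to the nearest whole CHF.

CHF 17,494

T = 122/360 years.
Invest the CAD and cover forward: 2,700,000 × 1.002748771 × 0.6547 = CHF 1,772,548.98.
Convert at spot and invest in CHF: 2,700,000 × 0.6531 × 1.015126036 = CHF 1,790,042.80.
The quoted forward undervalues CAD, so borrow CAD, convert to CHF at spot, deposit the CHF at 4.43%, and buy CAD forward at 0.6547 to cover the loan.
Profit = 1,790,042.80 − 1,772,548.98 = CHF 17,494.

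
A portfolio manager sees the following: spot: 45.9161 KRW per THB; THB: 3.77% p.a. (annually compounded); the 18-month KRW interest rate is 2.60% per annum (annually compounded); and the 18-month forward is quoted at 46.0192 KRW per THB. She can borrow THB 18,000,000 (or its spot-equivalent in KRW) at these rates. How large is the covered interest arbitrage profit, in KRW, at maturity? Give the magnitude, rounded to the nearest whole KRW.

T = 18/12 years.
Route A — deposit THB, sell forward: 18,000,000 × 1.05707968131 × 46.0192 = KRW 875,627,302.86.
Route B — convert at spot, deposit KRW: 18,000,000 × 45.9161 × 1.03925241207 = KRW 858,931,518.20.
The quoted forward overvalues THB, so borrow KRW, buy THB at spot, deposit the THB at 3.77%, and sell the proceeds forward at 46.0192.
Profit = 875,627,302.86 − 858,931,518.20 = KRW 16,695,785.

KRW 16,695,785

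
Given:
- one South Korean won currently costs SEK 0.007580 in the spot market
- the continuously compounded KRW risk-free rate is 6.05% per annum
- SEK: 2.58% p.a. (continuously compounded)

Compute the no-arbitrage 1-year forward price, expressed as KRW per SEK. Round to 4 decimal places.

136.5843

T = 1 year.
SEK accumulates by e^(0.0258×1) = 1.026135701.
KRW accumulates by e^(0.0605×1) = 1.062367598.
So F = 0.00758 × 1.026135701 / 1.062367598 = 0.00732148517 (SEK/KRW).
Quoted the other way: 1/0.00732148517 = 136.5843 KRW per SEK.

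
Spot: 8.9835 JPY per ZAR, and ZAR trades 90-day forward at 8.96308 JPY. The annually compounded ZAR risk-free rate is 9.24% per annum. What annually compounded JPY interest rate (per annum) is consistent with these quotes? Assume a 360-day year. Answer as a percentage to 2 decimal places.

8.25%

T = 90/360 years.
CIP gives F = S · g_JPY/g_ZAR, so g_JPY/g_ZAR = 8.96308/8.9835 = 0.9977269.
The ZAR side grows by (1 + 0.0924)^(90/360) = 1.0223402.
So the JPY growth factor = 1.0200163.
Annualise: 1.0200163^(360/90) − 1 = 0.082501 = 8.25%.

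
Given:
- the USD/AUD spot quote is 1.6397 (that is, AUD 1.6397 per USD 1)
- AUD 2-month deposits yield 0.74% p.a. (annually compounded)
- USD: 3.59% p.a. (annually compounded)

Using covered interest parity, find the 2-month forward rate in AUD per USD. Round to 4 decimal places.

T = 2/12 years.
AUD growth factor: (1 + 0.0074)^(2/12) = 1.0012295.
Growth of 1 USD over T: (1 + 0.0359)^(2/12) = 1.0058957.
Forward (AUD per USD) = 1.6397 × 1.0012295 / 1.0058957 = 1.632094.

1.6321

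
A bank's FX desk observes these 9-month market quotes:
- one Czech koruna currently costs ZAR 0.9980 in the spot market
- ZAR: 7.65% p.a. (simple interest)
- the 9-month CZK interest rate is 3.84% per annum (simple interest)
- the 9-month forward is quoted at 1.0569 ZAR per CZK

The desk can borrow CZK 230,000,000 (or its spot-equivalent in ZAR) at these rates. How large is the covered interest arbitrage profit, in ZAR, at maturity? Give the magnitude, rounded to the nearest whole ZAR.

T = 9/12 years.
Keep in CZK, deliver into the forward: 230,000,000·1.028800·1.0569 = ZAR 250,087,905.60.
Swap to ZAR now, deposit: 230,000,000·0.9980·1.057375 = ZAR 242,709,857.50.
The quoted forward overvalues CZK, so borrow ZAR, buy CZK at spot, deposit the CZK at 3.84%, and sell the proceeds forward at 1.0569.
Profit = 250,087,905.60 − 242,709,857.50 = ZAR 7,378,048.

ZAR 7,378,048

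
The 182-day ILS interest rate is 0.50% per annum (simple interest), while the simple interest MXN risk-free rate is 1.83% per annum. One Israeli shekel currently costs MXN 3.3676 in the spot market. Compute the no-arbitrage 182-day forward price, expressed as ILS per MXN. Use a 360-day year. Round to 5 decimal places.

0.29497

T = 182/360 years.
MXN accumulates by 1 + 0.0183×182/360 = 1.0092517.
ILS growth factor: 1 + 0.0050×182/360 = 1.0025278.
Forward (MXN per ILS) = 3.3676 × 1.0092517 / 1.0025278 = 3.390186.
Invert for ILS per MXN: 1 / 3.390186 = 0.29497.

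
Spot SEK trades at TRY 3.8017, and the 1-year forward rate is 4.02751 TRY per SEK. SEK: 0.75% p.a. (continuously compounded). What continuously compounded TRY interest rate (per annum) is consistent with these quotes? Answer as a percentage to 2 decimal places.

6.52%

T = 1 year.
CIP gives F = S · g_TRY/g_SEK, so g_TRY/g_SEK = 4.02751/3.8017 = 1.0593971.
SEK growth factor: e^(0.0075×1) = 1.0075282.
Hence g_TRY = 1.0673725.
Take logs: ln 1.0673725 / 1 = 0.065200, so 6.52%.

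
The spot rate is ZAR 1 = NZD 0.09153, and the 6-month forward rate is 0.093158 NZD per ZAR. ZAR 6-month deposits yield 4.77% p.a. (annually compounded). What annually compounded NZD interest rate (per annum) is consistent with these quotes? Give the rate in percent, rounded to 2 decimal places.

T = 6/12 years.
CIP gives F = S · g_NZD/g_ZAR, so g_NZD/g_ZAR = 0.093158/0.09153 = 1.0177865.
The ZAR side grows by (1 + 0.0477)^(6/12) = 1.0235722.
Hence g_NZD = 1.041778.
Annualise: 1.041778^(12/6) − 1 = 0.085301 = 8.53%.

8.53%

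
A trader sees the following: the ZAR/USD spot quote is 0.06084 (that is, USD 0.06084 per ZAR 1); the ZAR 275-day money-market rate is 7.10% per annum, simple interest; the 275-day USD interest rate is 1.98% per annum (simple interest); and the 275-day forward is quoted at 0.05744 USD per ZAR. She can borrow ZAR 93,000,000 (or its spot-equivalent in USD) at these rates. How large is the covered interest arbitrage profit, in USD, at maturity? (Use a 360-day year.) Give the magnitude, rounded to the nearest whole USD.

USD 112,054

T = 275/360 years.
Keep in ZAR, deliver into the forward: 93,000,000·1.054236111·0.05744 = USD 5,631,644.97.
Swap to USD now, deposit: 93,000,000·0.06084·1.015125 = USD 5,743,699.07.
The quoted forward undervalues ZAR, so borrow ZAR, convert to USD at spot, deposit the USD at 1.98%, and buy ZAR forward at 0.05744 to cover the loan.
Profit = 5,743,699.07 − 5,631,644.97 = USD 112,054.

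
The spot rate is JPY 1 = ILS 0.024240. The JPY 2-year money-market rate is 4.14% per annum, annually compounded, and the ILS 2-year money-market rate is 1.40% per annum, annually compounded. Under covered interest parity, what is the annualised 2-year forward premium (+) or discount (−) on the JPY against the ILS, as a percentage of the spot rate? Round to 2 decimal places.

-2.60%

T = 2 years.
CIP forward (ILS per JPY) = 0.02424 × 1.028196/1.084514 = 0.022981235.
Annualised premium = (F − S)/S × (1/T) = (0.022981235 − 0.02424)/0.02424 ÷ 2 = -2.60%.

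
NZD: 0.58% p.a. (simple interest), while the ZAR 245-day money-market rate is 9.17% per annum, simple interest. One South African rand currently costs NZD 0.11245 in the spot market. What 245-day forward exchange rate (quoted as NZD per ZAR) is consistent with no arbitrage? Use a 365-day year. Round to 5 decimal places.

0.10634

T = 245/365 years.
NZD accumulates by 1 + 0.0058×245/365 = 1.0038932.
ZAR growth factor: 1 + 0.0917×245/365 = 1.0615521.
Forward (NZD per ZAR) = 0.11245 × 1.0038932 / 1.0615521 = 0.1063422.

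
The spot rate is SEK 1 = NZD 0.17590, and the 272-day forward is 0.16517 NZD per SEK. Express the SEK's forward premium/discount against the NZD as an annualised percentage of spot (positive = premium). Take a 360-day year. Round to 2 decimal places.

T = 272/360 years.
Period premium: (0.16517 − 0.1759)/0.1759 = -0.0610006.
Per annum: -0.0610006 / (272/360) = -0.080736 = -8.07%.

-8.07%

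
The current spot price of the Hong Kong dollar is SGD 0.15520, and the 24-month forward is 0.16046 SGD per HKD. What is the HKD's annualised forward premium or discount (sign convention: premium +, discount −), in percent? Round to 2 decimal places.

+1.69%

T = 2 years.
Period premium: (0.16046 − 0.1552)/0.1552 = 0.0338918.
Annualise by dividing by T: 0.0338918 / 2 = 0.016946 → 1.69%.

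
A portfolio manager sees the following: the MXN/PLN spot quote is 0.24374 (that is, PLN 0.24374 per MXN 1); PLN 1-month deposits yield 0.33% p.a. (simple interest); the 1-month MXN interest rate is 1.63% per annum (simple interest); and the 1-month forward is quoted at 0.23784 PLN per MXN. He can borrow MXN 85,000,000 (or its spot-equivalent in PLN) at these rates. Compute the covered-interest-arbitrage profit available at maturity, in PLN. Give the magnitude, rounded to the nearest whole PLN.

T = 1/12 years.
Invest the MXN and cover forward: 85,000,000 × 1.0013583333 × 0.23784 = PLN 20,243,860.61.
Convert at spot and invest in PLN: 85,000,000 × 0.24374 × 1.000275 = PLN 20,723,597.42.
The quoted forward undervalues MXN, so borrow MXN, convert to PLN at spot, deposit the PLN at 0.33%, and buy MXN forward at 0.23784 to cover the loan.
Arbitrage profit = |20,243,860.61 − 20,723,597.42| = PLN 479,737.

PLN 479,737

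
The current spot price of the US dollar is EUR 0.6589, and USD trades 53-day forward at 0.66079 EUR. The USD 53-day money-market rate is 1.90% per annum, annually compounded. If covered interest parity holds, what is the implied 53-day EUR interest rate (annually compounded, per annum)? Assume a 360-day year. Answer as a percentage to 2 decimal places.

T = 53/360 years.
CIP gives F = S · g_EUR/g_USD, so g_EUR/g_USD = 0.66079/0.6589 = 1.0028684.
The USD side grows by (1 + 0.0190)^(53/360) = 1.0027748.
So the EUR growth factor = 1.0056512.
r = 1.0056512^(360/53) − 1 = 0.039019 → 3.90%.

3.90%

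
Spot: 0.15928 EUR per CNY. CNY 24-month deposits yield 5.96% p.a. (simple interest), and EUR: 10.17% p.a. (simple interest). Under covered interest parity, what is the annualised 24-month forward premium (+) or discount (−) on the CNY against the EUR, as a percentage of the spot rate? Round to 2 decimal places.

T = 2 years.
No-arbitrage forward: 0.15928 × 1.203400 / 1.119200 = 0.17126300 EUR/CNY.
(F − S)/S ÷ T = (0.17126300 − 0.15928)/0.15928/2 = 0.037616 → 3.76%.

+3.76%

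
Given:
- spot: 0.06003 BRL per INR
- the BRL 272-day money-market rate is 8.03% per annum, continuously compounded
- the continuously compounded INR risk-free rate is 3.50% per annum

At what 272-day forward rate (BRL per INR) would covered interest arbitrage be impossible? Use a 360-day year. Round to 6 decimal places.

0.062120

T = 272/360 years.
BRL growth factor: e^(0.0803×272/360) = 1.0625494.
INR accumulates by e^(0.0350×272/360) = 1.0267972.
Forward (BRL per INR) = 0.06003 × 1.0625494 / 1.0267972 = 0.06212019.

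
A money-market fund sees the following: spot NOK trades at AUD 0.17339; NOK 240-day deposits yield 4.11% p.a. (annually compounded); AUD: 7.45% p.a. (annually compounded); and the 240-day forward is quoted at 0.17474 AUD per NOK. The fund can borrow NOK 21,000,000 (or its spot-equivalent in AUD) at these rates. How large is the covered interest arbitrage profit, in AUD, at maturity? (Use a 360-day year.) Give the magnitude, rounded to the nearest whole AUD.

T = 240/360 years.
Invest the NOK and cover forward: 21,000,000 × 1.027215658 × 0.17474 = AUD 3,769,408.95.
Convert at spot and invest in AUD: 21,000,000 × 0.17339 × 1.049069546 = AUD 3,819,861.54.
The quoted forward undervalues NOK, so borrow NOK, convert to AUD at spot, deposit the AUD at 7.45%, and buy NOK forward at 0.17474 to cover the loan.
Profit = 3,819,861.54 − 3,769,408.95 = AUD 50,453.

AUD 50,453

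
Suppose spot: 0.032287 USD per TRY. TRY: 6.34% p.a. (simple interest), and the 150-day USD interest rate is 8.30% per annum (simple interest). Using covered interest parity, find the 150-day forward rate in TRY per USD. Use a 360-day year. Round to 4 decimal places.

30.7277

T = 150/360 years.
USD accumulates by 1 + 0.0830×150/360 = 1.03458333.
Growth of 1 TRY over T: 1 + 0.0634×150/360 = 1.02641667.
So F = 0.032287 × 1.03458333 / 1.02641667 = 0.032543891 (USD/TRY).
Invert for TRY per USD: 1 / 0.032543891 = 30.7277.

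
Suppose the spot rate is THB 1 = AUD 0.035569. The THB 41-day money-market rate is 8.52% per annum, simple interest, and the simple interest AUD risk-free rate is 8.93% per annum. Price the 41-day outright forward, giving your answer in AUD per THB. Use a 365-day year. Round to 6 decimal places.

0.035585

T = 41/365 years.
AUD growth factor: 1 + 0.0893×41/365 = 1.010031.
THB growth factor: 1 + 0.0852×41/365 = 1.0095704.
So F = 0.035569 × 1.010031 / 1.0095704 = 0.03558523 (AUD/THB).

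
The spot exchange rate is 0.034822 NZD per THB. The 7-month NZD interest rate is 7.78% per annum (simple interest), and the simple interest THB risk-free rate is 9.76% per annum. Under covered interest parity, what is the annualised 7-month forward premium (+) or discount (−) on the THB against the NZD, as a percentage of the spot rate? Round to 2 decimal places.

T = 7/12 years.
F = S · g_NZD/g_THB = 0.034822 × 1.0453833/1.0569333 = 0.034441471.
(F − S)/S ÷ T = (0.034441471 − 0.034822)/0.034822/(7/12) = -0.018733 → -1.87%.

-1.87%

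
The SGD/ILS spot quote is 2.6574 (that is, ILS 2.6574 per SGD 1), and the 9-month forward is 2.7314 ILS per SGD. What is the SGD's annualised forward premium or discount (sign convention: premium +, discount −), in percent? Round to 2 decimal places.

T = 9/12 years.
(F − S)/S = (2.7314 − 2.6574)/2.6574 = 0.0278468.
Per annum: 0.0278468 / (9/12) = 0.037129 = 3.71%.

+3.71%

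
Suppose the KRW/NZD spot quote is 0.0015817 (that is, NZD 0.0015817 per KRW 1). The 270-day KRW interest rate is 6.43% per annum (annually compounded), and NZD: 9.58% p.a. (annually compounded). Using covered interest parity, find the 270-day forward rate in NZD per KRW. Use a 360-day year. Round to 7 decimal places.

0.0016167

T = 270/360 years.
NZD growth factor: (1 + 0.0958)^(270/360) = 1.0710222.
Growth of 1 KRW over T: (1 + 0.0643)^(270/360) = 1.0478474.
CIP: F = S · (grow NZD)/(grow KRW) = 0.0015817 × 1.0710222/1.0478474 = 0.001616682 NZD per KRW.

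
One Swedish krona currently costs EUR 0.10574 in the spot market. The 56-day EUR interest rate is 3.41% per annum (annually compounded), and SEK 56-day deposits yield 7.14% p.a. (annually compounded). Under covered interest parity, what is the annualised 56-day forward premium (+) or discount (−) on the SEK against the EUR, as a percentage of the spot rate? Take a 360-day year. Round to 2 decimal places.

T = 56/360 years.
No-arbitrage forward: 0.10574 × 1.0052296 / 1.0107858 = 0.10515876 EUR/SEK.
(F − S)/S ÷ T = (0.10515876 − 0.10574)/0.10574/(56/360) = -0.035337 → -3.53%.

-3.53%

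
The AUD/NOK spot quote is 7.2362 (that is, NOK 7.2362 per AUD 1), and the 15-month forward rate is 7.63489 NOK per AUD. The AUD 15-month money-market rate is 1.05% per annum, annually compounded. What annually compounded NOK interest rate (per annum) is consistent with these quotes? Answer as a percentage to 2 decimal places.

T = 15/12 years.
By CIP, F/S equals the NOK-to-AUD growth ratio: 7.63489/7.2362 = 1.0550966.
The AUD side grows by (1 + 0.0105)^(15/12) = 1.0131422.
Hence g_NOK = 1.0689629.
r = 1.0689629^(12/15) − 1 = 0.054800 → 5.48%.

5.48%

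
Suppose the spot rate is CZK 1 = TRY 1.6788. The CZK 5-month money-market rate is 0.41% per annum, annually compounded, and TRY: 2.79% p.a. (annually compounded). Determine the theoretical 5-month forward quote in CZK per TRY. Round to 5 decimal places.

0.58988

T = 5/12 years.
TRY growth factor: (1 + 0.0279)^(5/12) = 1.0115318.
CZK accumulates by (1 + 0.0041)^(5/12) = 1.0017063.
Forward (TRY per CZK) = 1.6788 × 1.0115318 / 1.0017063 = 1.695267.
Invert for CZK per TRY: 1 / 1.695267 = 0.58988.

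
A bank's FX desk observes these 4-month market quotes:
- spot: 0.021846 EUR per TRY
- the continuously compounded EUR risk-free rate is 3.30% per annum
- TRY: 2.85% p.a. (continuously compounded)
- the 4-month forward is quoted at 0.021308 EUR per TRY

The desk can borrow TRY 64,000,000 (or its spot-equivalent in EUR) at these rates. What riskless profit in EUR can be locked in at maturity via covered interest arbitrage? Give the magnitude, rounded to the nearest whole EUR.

EUR 36,879

T = 4/12 years.
Keep in TRY, deliver into the forward: 64,000,000·1.009545268·0.021308 = EUR 1,376,729.00.
Swap to EUR now, deposit: 64,000,000·0.021846·1.011060722 = EUR 1,413,608.48.
The quoted forward undervalues TRY, so borrow TRY, convert to EUR at spot, deposit the EUR at 3.30%, and buy TRY forward at 0.021308 to cover the loan.
Profit = 1,413,608.48 − 1,376,729.00 = EUR 36,879.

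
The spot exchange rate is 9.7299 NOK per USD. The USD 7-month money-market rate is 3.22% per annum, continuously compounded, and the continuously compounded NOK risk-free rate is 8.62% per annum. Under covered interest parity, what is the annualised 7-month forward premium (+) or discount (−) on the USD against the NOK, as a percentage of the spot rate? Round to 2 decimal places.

+5.49%

T = 7/12 years.
No-arbitrage forward: 9.7299 × 1.051569 / 1.0189608 = 10.0412707 NOK/USD.
Annualised premium = (F − S)/S × (1/T) = (10.0412707 − 9.7299)/9.7299 ÷ (7/12) = 5.49%.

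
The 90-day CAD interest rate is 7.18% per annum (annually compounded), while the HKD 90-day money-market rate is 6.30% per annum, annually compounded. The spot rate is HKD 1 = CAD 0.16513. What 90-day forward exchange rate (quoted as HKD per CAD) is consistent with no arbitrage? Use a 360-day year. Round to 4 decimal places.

T = 90/360 years.
CAD accumulates by (1 + 0.0718)^(90/360) = 1.017486.
HKD accumulates by (1 + 0.0630)^(90/360) = 1.015391.
CIP: F = S · (grow CAD)/(grow HKD) = 0.16513 × 1.017486/1.015391 = 0.1654707 CAD per HKD.
Quoted the other way: 1/0.1654707 = 6.0434 HKD per CAD.

6.0434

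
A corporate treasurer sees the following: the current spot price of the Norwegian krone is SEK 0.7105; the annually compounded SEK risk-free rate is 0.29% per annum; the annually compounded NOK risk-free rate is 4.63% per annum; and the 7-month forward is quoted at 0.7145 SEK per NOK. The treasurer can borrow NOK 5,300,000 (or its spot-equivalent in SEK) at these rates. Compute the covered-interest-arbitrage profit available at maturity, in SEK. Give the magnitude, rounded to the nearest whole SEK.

SEK 116,145

T = 7/12 years.
Invest the NOK and cover forward: 5,300,000 × 1.026753357 × 0.7145 = SEK 3,888,160.95.
Convert at spot and invest in SEK: 5,300,000 × 0.7105 × 1.001690646 = SEK 3,772,016.38.
The quoted forward overvalues NOK, so borrow SEK, buy NOK at spot, deposit the NOK at 4.63%, and sell the proceeds forward at 0.7145.
The gap between the two covered legs is SEK 116,145.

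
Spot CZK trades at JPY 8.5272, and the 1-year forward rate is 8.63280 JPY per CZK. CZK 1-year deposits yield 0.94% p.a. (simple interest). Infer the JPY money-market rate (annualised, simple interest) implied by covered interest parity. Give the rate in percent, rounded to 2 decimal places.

T = 1 year.
F/S = 8.6328/8.5272 = 1.0123839 = (growth of JPY) / (growth of CZK).
The CZK side grows by 1 + 0.0094×1 = 1.009400.
So the JPY growth factor = 1.0219003.
r = (1.0219003 − 1)/1 = 0.021900 → 2.19%.

2.19%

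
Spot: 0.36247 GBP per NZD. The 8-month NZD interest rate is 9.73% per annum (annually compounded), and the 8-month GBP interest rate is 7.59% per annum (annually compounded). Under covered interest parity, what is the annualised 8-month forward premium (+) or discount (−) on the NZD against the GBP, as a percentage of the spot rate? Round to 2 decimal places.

-1.96%

T = 8/12 years.
F = S · g_GBP/g_NZD = 0.36247 × 1.0499806/1.0638578 = 0.35774186.
(F − S)/S ÷ T = (0.35774186 − 0.36247)/0.36247/(8/12) = -0.019566 → -1.96%.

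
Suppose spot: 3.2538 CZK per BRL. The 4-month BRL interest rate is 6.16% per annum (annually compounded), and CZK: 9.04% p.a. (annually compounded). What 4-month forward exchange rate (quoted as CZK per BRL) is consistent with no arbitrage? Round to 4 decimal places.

T = 4/12 years.
CZK growth factor: (1 + 0.0904)^(4/12) = 1.0292683.
Growth of 1 BRL over T: (1 + 0.0616)^(4/12) = 1.0201256.
CIP: F = S · (grow CZK)/(grow BRL) = 3.2538 × 1.0292683/1.0201256 = 3.282962 CZK per BRL.

3.2830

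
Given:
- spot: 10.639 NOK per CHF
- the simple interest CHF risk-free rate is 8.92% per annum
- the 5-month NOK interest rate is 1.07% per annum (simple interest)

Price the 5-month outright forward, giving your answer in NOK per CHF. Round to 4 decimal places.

T = 5/12 years.
Growth of 1 NOK over T: 1 + 0.0107×5/12 = 1.00445833.
CHF growth factor: 1 + 0.0892×5/12 = 1.03716667.
So F = 10.639 × 1.00445833 / 1.03716667 = 10.303486 (NOK/CHF).

10.3035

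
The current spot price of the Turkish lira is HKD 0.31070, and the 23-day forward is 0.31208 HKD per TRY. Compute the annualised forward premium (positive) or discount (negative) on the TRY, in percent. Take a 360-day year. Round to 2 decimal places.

+6.95%

T = 23/360 years.
TRY trades forward at +0.44416% vs spot over the period.
×(1/T) gives 6.95% p.a.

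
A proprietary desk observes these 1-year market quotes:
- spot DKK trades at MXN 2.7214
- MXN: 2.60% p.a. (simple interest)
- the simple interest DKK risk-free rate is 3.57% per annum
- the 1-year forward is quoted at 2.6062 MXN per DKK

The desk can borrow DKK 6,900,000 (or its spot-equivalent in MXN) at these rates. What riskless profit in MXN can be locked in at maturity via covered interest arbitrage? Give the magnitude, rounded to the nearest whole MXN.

MXN 641,114

T = 1 year.
Route A — deposit DKK, sell forward: 6,900,000 × 1.035700 × 2.6062 = MXN 18,624,765.25.
Route B — convert at spot, deposit MXN: 6,900,000 × 2.7214 × 1.026000 = MXN 19,265,879.16.
The quoted forward undervalues DKK, so borrow DKK, convert to MXN at spot, deposit the MXN at 2.60%, and buy DKK forward at 2.6062 to cover the loan.
Profit = 19,265,879.16 − 18,624,765.25 = MXN 641,114.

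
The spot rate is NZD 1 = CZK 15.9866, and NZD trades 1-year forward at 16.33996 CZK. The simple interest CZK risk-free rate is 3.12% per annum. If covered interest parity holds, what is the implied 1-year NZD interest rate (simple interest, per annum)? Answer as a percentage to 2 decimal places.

0.89%

T = 1 year.
By CIP, F/S equals the CZK-to-NZD growth ratio: 16.33996/15.9866 = 1.0221035.
The CZK side grows by 1 + 0.0312×1 = 1.031200.
Hence g_NZD = 1.0088998.
r = (1.0088998 − 1)/1 = 0.008900 → 0.89%.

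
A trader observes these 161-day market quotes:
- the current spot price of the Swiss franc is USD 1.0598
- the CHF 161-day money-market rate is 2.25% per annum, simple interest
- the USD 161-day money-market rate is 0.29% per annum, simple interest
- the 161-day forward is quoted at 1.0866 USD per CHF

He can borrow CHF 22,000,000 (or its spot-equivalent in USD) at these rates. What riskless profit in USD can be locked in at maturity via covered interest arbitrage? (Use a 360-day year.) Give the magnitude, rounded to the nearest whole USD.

USD 799,907

T = 161/360 years.
Invest the CHF and cover forward: 22,000,000 × 1.0100625 × 1.0866 = USD 24,145,746.08.
Convert at spot and invest in USD: 22,000,000 × 1.0598 × 1.0012969444 = USD 23,345,839.04.
The quoted forward overvalues CHF, so borrow USD, buy CHF at spot, deposit the CHF at 2.25%, and sell the proceeds forward at 1.0866.
Profit = 24,145,746.08 − 23,345,839.04 = USD 799,907.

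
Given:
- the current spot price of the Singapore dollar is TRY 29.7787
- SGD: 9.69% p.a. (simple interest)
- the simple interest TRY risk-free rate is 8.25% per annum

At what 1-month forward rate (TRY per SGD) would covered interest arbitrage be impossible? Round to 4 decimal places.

29.7433

T = 1/12 years.
Growth of 1 TRY over T: 1 + 0.0825×1/12 = 1.006875.
SGD growth factor: 1 + 0.0969×1/12 = 1.008075.
Forward (TRY per SGD) = 29.7787 × 1.006875 / 1.008075 = 29.743252.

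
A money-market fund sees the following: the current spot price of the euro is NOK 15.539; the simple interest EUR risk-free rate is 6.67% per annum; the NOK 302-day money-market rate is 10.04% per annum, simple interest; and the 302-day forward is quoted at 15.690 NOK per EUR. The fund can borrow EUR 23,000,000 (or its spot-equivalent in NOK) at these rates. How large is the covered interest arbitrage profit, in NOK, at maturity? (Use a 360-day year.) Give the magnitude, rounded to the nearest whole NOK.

T = 302/360 years.
Invest the EUR and cover forward: 23,000,000 × 1.05595388889 × 15.690 = NOK 381,062,079.88.
Convert at spot and invest in NOK: 23,000,000 × 15.539 × 1.08422444444 = NOK 387,498,563.77.
The quoted forward undervalues EUR, so borrow EUR, convert to NOK at spot, deposit the NOK at 10.04%, and buy EUR forward at 15.690 to cover the loan.
Profit = 387,498,563.77 − 381,062,079.88 = NOK 6,436,484.

NOK 6,436,484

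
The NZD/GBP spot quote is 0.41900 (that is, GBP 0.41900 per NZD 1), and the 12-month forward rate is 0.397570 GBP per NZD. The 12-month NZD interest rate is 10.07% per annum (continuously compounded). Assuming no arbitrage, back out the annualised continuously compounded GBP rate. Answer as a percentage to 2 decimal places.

4.82%

T = 1 year.
By CIP, F/S equals the GBP-to-NZD growth ratio: 0.39757/0.419 = 0.9488544.
NZD growth factor: e^(0.1007×1) = 1.1059448.
Hence g_GBP = 1.0493806.
Take logs: ln 1.0493806 / 1 = 0.048200, so 4.82%.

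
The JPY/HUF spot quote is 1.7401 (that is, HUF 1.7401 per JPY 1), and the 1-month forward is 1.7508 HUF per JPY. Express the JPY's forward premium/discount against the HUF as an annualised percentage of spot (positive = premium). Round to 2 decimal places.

+7.38%

T = 1/12 years.
JPY trades forward at +0.61491% vs spot over the period.
Annualise by dividing by T: 0.0061491 / (1/12) = 0.073789 → 7.38%.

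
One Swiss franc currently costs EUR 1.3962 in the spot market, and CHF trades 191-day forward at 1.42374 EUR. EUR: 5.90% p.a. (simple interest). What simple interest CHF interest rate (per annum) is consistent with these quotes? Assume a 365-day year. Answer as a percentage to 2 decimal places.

2.09%

T = 191/365 years.
CIP gives F = S · g_EUR/g_CHF, so g_EUR/g_CHF = 1.42374/1.3962 = 1.0197250.
EUR growth factor: 1 + 0.0590×191/365 = 1.030874.
Hence g_CHF = 1.0109333.
r = (1.0109333 − 1)/(191/365) = 0.020893 → 2.09%.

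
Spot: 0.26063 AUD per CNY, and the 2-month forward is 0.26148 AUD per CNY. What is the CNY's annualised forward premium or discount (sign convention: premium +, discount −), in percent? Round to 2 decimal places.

+1.96%

T = 2/12 years.
CNY trades forward at +0.32613% vs spot over the period.
Per annum: 0.0032613 / (2/12) = 0.019568 = 1.96%.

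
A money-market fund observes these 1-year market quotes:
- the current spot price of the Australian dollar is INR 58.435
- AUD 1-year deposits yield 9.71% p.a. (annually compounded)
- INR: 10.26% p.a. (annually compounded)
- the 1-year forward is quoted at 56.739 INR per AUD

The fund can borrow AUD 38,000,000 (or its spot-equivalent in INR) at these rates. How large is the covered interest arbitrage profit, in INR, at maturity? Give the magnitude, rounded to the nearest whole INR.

INR 82,918,816

T = 1 year.
Invest the AUD and cover forward: 38,000,000 × 1.097100 × 56.739 = INR 2,365,437,562.20.
Convert at spot and invest in INR: 38,000,000 × 58.435 × 1.102600 = INR 2,448,356,378.00.
The quoted forward undervalues AUD, so borrow AUD, convert to INR at spot, deposit the INR at 10.26%, and buy AUD forward at 56.739 to cover the loan.
The gap between the two covered legs is INR 82,918,816.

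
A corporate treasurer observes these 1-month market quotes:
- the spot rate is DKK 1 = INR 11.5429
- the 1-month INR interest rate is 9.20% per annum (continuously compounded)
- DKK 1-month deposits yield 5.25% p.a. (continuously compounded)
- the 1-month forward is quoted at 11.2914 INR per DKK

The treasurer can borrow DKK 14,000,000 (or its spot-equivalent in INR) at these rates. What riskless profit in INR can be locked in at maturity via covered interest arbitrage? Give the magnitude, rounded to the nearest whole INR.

INR 4,071,586

T = 1/12 years.
Keep in DKK, deliver into the forward: 14,000,000·1.00438458428·11.2914 = INR 158,772,713.33.
Swap to INR now, deposit: 14,000,000·11.5429·1.0076961308 = INR 162,844,299.35.
The quoted forward undervalues DKK, so borrow DKK, convert to INR at spot, deposit the INR at 9.20%, and buy DKK forward at 11.2914 to cover the loan.
Profit = 162,844,299.35 − 158,772,713.33 = INR 4,071,586.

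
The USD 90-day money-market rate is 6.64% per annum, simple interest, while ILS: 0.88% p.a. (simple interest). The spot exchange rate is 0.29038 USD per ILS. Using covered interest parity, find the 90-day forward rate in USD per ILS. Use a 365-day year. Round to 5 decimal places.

T = 90/365 years.
USD growth factor: 1 + 0.0664×90/365 = 1.0163726.
ILS accumulates by 1 + 0.0088×90/365 = 1.0021699.
So F = 0.29038 × 1.0163726 / 1.0021699 = 0.2944953 (USD/ILS).

0.29450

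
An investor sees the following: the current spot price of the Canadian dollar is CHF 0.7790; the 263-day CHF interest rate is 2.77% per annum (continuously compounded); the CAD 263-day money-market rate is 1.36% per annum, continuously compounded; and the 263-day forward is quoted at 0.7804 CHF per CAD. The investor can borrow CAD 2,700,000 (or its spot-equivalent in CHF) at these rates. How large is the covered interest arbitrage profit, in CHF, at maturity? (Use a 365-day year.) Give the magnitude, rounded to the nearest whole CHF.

T = 263/365 years.
Keep in CAD, deliver into the forward: 2,700,000·1.009847624·0.7804 = CHF 2,127,829.73.
Swap to CHF now, deposit: 2,700,000·0.7790·1.020159694 = CHF 2,145,701.88.
The quoted forward undervalues CAD, so borrow CAD, convert to CHF at spot, deposit the CHF at 2.77%, and buy CAD forward at 0.7804 to cover the loan.
Arbitrage profit = |2,127,829.73 − 2,145,701.88| = CHF 17,872.

CHF 17,872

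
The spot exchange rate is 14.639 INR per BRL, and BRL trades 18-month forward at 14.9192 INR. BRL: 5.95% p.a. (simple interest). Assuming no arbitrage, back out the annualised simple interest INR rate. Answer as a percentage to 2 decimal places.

T = 18/12 years.
F/S = 14.9192/14.639 = 1.0191407 = (growth of INR) / (growth of BRL).
BRL growth factor: 1 + 0.0595×18/12 = 1.089250.
So the INR growth factor = 1.110099.
r = (1.110099 − 1)/(18/12) = 0.073399 → 7.34%.

7.34%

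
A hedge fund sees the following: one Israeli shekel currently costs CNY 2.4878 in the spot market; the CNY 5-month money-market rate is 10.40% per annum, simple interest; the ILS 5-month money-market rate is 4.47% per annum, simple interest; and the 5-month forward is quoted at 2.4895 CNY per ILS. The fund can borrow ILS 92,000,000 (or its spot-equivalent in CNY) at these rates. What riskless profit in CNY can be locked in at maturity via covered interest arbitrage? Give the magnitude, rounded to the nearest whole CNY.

T = 5/12 years.
Keep in ILS, deliver into the forward: 92,000,000·1.018625·2.4895 = CNY 233,299,758.25.
Swap to CNY now, deposit: 92,000,000·2.4878·1.04333333333 = CNY 238,795,629.33.
The quoted forward undervalues ILS, so borrow ILS, convert to CNY at spot, deposit the CNY at 10.40%, and buy ILS forward at 2.4895 to cover the loan.
The gap between the two covered legs is CNY 5,495,871.

CNY 5,495,871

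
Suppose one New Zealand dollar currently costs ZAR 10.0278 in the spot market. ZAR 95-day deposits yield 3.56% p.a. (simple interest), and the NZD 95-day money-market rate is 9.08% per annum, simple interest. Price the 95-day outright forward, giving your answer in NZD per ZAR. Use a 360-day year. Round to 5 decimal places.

T = 95/360 years.
Growth of 1 ZAR over T: 1 + 0.0356×95/360 = 1.0093944.
NZD growth factor: 1 + 0.0908×95/360 = 1.0239611.
So F = 10.0278 × 1.0093944 / 1.0239611 = 9.885146 (ZAR/NZD).
Invert for NZD per ZAR: 1 / 9.885146 = 0.10116.

0.10116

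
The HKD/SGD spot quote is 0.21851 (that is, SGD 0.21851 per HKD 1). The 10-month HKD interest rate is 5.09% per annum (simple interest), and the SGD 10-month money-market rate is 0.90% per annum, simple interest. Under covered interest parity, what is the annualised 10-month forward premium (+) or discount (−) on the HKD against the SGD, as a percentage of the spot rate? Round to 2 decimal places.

T = 10/12 years.
CIP forward (SGD per HKD) = 0.21851 × 1.007500/1.0424167 = 0.21119081.
(F − S)/S ÷ T = (0.21119081 − 0.21851)/0.21851/(10/12) = -0.040195 → -4.02%.

-4.02%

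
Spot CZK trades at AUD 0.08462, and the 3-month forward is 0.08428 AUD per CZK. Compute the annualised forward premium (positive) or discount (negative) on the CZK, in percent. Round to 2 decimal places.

T = 3/12 years.
(F − S)/S = (0.08428 − 0.08462)/0.08462 = -0.0040180.
Annualise by dividing by T: -0.0040180 / (3/12) = -0.016072 → -1.61%.

-1.61%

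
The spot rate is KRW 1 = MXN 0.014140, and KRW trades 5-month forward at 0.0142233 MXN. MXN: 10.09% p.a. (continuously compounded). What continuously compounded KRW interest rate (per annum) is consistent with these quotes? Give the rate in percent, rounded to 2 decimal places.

T = 5/12 years.
CIP gives F = S · g_MXN/g_KRW, so g_MXN/g_KRW = 0.0142233/0.01414 = 1.0058911.
The MXN side grows by e^(0.1009×5/12) = 1.0429379.
Hence g_KRW = 1.0368298.
Take logs: ln 1.0368298 / (5/12) = 0.086803, so 8.68%.

8.68%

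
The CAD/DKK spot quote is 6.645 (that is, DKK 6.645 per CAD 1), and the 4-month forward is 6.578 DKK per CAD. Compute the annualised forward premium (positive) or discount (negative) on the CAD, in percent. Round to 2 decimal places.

-3.02%

T = 4/12 years.
CAD trades forward at -1.00828% vs spot over the period.
Annualise by dividing by T: -0.0100828 / (4/12) = -0.030248 → -3.02%.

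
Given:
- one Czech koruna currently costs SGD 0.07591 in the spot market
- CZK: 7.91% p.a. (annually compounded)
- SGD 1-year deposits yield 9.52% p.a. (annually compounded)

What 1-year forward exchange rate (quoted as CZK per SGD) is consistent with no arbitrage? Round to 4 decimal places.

T = 1 year.
SGD growth factor: (1 + 0.0952)^1 = 1.095200.
Growth of 1 CZK over T: (1 + 0.0791)^1 = 1.079100.
CIP: F = S · (grow SGD)/(grow CZK) = 0.07591 × 1.095200/1.079100 = 0.077042565 SGD per CZK.
Invert for CZK per SGD: 1 / 0.077042565 = 12.9798.

12.9798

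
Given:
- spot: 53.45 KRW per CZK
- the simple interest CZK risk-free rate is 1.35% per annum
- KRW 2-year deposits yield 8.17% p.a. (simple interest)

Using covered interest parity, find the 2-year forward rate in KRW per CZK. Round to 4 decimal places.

60.5489

T = 2 years.
KRW accumulates by 1 + 0.0817×2 = 1.163400.
CZK accumulates by 1 + 0.0135×2 = 1.027000.
Forward (KRW per CZK) = 53.45 × 1.163400 / 1.027000 = 60.548909.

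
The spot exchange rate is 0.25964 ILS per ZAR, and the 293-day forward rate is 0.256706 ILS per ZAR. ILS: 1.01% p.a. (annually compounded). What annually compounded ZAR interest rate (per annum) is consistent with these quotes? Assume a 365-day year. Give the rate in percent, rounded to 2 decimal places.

2.45%

T = 293/365 years.
F/S = 0.256706/0.25964 = 0.9886997 = (growth of ILS) / (growth of ZAR).
ILS growth factor: (1 + 0.0101)^(293/365) = 1.0080996.
So the ZAR growth factor = 1.0196216.
Annualise: 1.0196216^(365/293) − 1 = 0.024502 = 2.45%.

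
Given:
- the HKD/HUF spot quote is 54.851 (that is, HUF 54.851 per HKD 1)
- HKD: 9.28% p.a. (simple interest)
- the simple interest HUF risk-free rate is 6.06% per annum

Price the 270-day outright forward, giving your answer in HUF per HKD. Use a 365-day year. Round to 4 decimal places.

53.6284

T = 270/365 years.
Growth of 1 HUF over T: 1 + 0.0606×270/365 = 1.0448274.
HKD accumulates by 1 + 0.0928×270/365 = 1.06864658.
CIP: F = S · (grow HUF)/(grow HKD) = 54.851 × 1.0448274/1.06864658 = 53.628420 HUF per HKD.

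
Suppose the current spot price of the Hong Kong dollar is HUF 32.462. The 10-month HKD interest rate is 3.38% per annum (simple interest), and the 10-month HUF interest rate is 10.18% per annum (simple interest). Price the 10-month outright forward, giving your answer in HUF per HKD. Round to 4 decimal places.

T = 10/12 years.
HUF accumulates by 1 + 0.1018×10/12 = 1.08483333.
Growth of 1 HKD over T: 1 + 0.0338×10/12 = 1.02816667.
CIP: F = S · (grow HUF)/(grow HKD) = 32.462 × 1.08483333/1.02816667 = 34.251120 HUF per HKD.

34.2511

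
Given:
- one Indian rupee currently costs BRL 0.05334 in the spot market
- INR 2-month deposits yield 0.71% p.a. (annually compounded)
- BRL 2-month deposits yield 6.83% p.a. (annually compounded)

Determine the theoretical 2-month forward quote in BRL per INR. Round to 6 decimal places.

0.053867

T = 2/12 years.
Growth of 1 BRL over T: (1 + 0.0683)^(2/12) = 1.0110723.
Growth of 1 INR over T: (1 + 0.0071)^(2/12) = 1.0011798.
So F = 0.05334 × 1.0110723 / 1.0011798 = 0.05386704 (BRL/INR).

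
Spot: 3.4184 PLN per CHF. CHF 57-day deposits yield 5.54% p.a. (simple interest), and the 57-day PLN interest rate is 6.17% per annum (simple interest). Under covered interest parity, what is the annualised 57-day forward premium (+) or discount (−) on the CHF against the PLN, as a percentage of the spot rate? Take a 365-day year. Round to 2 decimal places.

+0.62%

T = 57/365 years.
CIP forward (PLN per CHF) = 3.4184 × 1.0096353/1.0086515 = 3.4217342.
Annualised premium = (F − S)/S × (1/T) = (3.4217342 − 3.4184)/3.4184 ÷ (57/365) = 0.62%.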